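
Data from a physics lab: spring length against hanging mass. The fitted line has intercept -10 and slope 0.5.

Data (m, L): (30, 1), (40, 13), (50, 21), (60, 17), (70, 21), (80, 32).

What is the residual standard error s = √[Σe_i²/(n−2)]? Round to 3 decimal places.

m=30: ŷ = -10 + 0.5·30 = 5; e = 1 − 5 = -4
m=40: ŷ = -10 + 0.5·40 = 10; e = 13 − 10 = 3
m=50: ŷ = -10 + 0.5·50 = 15; e = 21 − 15 = 6
m=60: ŷ = -10 + 0.5·60 = 20; e = 17 − 20 = -3
m=70: ŷ = -10 + 0.5·70 = 25; e = 21 − 25 = -4
m=80: ŷ = -10 + 0.5·80 = 30; e = 32 − 30 = 2
SSE = 16 + 9 + 36 + 9 + 16 + 4 = 90
s = √(90/4) = √22.5 ≈ 4.743

s = 4.743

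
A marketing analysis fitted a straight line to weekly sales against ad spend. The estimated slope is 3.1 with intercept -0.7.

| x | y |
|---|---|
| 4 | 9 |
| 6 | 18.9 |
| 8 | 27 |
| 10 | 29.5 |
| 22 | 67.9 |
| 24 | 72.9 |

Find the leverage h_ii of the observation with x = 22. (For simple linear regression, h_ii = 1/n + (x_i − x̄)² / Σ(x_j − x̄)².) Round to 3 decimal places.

x̄ = (4 + 6 + 8 + 10 + 22 + 24)/6 = 12.3333
Σ(x − x̄)² = 69.4444 + 40.1111 + 18.7778 + 5.44444 + 93.4444 + 136.111 = 363.333
h = 1/6 + (9.66667)²/363.333 = 0.166667 + 0.257187 = 0.424

h = 0.424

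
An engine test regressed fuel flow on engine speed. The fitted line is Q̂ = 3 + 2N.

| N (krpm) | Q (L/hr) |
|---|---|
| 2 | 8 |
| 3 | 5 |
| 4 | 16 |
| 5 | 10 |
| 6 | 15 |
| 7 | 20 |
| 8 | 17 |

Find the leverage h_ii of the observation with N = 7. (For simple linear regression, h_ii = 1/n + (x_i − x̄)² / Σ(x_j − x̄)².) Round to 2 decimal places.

N̄ = (2 + 3 + 4 + 5 + 6 + 7 + 8)/7 = 5
Σ(N − N̄)² = 9 + 4 + 1 + 0 + 1 + 4 + 9 = 28
h = 1/7 + (2)²/28 = 0.142857 + 0.142857 = 0.29

h = 0.29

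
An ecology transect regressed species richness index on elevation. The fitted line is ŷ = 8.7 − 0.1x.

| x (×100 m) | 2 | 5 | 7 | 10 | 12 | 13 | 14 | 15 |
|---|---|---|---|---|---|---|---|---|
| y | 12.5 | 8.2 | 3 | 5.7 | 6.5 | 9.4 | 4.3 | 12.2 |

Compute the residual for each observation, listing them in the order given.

x=2: ŷ = 8.7 − 0.1·2 = 8.5; r = 12.5 − 8.5 = 4
x=5: ŷ = 8.7 − 0.1·5 = 8.2; r = 8.2 − 8.2 = 0
x=7: ŷ = 8.7 − 0.1·7 = 8; r = 3 − 8 = -5
x=10: ŷ = 8.7 − 0.1·10 = 7.7; r = 5.7 − 7.7 = -2
x=12: ŷ = 8.7 − 0.1·12 = 7.5; r = 6.5 − 7.5 = -1
x=13: ŷ = 8.7 − 0.1·13 = 7.4; r = 9.4 − 7.4 = 2
x=14: ŷ = 8.7 − 0.1·14 = 7.3; r = 4.3 − 7.3 = -3
x=15: ŷ = 8.7 − 0.1·15 = 7.2; r = 12.2 − 7.2 = 5

4, 0, -5, -2, -1, 2, -3, 5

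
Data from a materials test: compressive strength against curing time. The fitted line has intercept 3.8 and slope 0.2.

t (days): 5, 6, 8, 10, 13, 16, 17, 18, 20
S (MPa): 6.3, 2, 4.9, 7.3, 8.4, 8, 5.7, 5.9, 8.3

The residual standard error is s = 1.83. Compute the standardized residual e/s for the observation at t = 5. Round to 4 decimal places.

ŷ = 3.8 + 0.2·5 = 4.8
e = 6.3 − 4.8 = 1.5
e/s = 1.5 / 1.83 = 0.8197

0.8197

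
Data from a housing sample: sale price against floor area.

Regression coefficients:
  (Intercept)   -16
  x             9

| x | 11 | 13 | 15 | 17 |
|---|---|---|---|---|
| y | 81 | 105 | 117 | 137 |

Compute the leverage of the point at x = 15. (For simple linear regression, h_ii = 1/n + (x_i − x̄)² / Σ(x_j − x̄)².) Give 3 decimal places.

h = 0.300

x̄ = (11 + 13 + 15 + 17)/4 = 14
Σ(x − x̄)² = 9 + 1 + 1 + 9 = 20
h = 1/4 + (1)²/20 = 0.25 + 0.05 = 0.300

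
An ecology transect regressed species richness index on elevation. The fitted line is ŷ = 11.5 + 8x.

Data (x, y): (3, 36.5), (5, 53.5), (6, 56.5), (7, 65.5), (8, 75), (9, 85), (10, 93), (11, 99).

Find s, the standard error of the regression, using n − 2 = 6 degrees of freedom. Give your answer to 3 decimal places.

s = 1.958

x=3: ŷ = 11.5 + 8·3 = 35.5; e = 36.5 − 35.5 = 1
x=5: ŷ = 11.5 + 8·5 = 51.5; e = 53.5 − 51.5 = 2
x=6: ŷ = 11.5 + 8·6 = 59.5; e = 56.5 − 59.5 = -3
x=7: ŷ = 11.5 + 8·7 = 67.5; e = 65.5 − 67.5 = -2
x=8: ŷ = 11.5 + 8·8 = 75.5; e = 75 − 75.5 = -0.5
x=9: ŷ = 11.5 + 8·9 = 83.5; e = 85 − 83.5 = 1.5
x=10: ŷ = 11.5 + 8·10 = 91.5; e = 93 − 91.5 = 1.5
x=11: ŷ = 11.5 + 8·11 = 99.5; e = 99 − 99.5 = -0.5
SSE = 1 + 4 + 9 + 4 + 0.25 + 2.25 + 2.25 + 0.25 = 23
s = √(23/6) = √3.83333 ≈ 1.958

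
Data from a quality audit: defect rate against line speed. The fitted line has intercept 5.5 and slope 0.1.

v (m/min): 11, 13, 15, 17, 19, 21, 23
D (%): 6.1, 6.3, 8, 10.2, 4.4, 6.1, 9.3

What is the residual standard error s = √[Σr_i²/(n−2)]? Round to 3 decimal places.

s = 2.191

v=11: D̂ = 5.5 + 0.1·11 = 6.6; r = 6.1 − 6.6 = -0.5
v=13: D̂ = 5.5 + 0.1·13 = 6.8; r = 6.3 − 6.8 = -0.5
v=15: D̂ = 5.5 + 0.1·15 = 7; r = 8 − 7 = 1
v=17: D̂ = 5.5 + 0.1·17 = 7.2; r = 10.2 − 7.2 = 3
v=19: D̂ = 5.5 + 0.1·19 = 7.4; r = 4.4 − 7.4 = -3
v=21: D̂ = 5.5 + 0.1·21 = 7.6; r = 6.1 − 7.6 = -1.5
v=23: D̂ = 5.5 + 0.1·23 = 7.8; r = 9.3 − 7.8 = 1.5
SSE = 0.25 + 0.25 + 1 + 9 + 9 + 2.25 + 2.25 = 24
s = √(24/5) = √4.8 ≈ 2.191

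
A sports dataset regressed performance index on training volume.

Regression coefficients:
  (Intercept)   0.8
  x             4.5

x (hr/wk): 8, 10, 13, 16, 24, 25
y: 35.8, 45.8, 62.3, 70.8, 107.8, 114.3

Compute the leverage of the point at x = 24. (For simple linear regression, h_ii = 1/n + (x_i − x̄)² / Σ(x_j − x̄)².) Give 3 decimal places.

h = 0.419

x̄ = (8 + 10 + 13 + 16 + 24 + 25)/6 = 16
Σ(x − x̄)² = 64 + 36 + 9 + 0 + 64 + 81 = 254
h = 1/6 + (8)²/254 = 0.166667 + 0.251969 = 0.419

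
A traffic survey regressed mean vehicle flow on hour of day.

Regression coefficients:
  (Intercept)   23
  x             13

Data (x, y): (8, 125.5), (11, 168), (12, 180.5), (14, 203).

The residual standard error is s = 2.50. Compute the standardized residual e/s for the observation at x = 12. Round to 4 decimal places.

ŷ = 23 + 13·12 = 179
e = 180.5 − 179 = 1.5
e/s = 1.5 / 2.50 = 0.6000

0.6000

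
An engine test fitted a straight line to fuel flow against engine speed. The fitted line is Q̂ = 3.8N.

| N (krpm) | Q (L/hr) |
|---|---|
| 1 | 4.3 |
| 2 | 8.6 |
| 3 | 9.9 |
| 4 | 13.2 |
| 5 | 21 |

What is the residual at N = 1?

e = 0.5

Q̂ = 3.8·1 = 3.8
e = 4.3 − 3.8 = 0.5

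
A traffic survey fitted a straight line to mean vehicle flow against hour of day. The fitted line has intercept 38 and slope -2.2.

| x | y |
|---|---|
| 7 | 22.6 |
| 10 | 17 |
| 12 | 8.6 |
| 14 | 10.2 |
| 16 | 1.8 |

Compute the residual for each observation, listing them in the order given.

0, 1, -3, 3, -1

x=7: ŷ = 38 − 2.2·7 = 22.6; r = 22.6 − 22.6 = 0
x=10: ŷ = 38 − 2.2·10 = 16; r = 17 − 16 = 1
x=12: ŷ = 38 − 2.2·12 = 11.6; r = 8.6 − 11.6 = -3
x=14: ŷ = 38 − 2.2·14 = 7.2; r = 10.2 − 7.2 = 3
x=16: ŷ = 38 − 2.2·16 = 2.8; r = 1.8 − 2.8 = -1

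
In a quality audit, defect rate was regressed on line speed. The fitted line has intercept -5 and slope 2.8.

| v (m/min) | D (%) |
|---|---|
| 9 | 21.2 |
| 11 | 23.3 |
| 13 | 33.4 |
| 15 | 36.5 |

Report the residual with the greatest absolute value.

r = -2.5

v=9: D̂ = -5 + 2.8·9 = 20.2; r = 21.2 − 20.2 = 1
v=11: D̂ = -5 + 2.8·11 = 25.8; r = 23.3 − 25.8 = -2.5
v=13: D̂ = -5 + 2.8·13 = 31.4; r = 33.4 − 31.4 = 2
v=15: D̂ = -5 + 2.8·15 = 37; r = 36.5 − 37 = -0.5
Largest |r| is 2.5 at v = 11, residual -2.5.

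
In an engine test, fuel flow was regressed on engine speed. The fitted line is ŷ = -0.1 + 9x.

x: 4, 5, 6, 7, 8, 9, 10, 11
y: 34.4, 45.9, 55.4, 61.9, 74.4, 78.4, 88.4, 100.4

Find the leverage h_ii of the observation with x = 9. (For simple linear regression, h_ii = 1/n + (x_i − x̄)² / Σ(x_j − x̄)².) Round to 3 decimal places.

h = 0.179

x̄ = (4 + 5 + 6 + 7 + 8 + 9 + 10 + 11)/8 = 7.5
Σ(x − x̄)² = 12.25 + 6.25 + 2.25 + 0.25 + 0.25 + 2.25 + 6.25 + 12.25 = 42
h = 1/8 + (1.5)²/42 = 0.125 + 0.0535714 = 0.179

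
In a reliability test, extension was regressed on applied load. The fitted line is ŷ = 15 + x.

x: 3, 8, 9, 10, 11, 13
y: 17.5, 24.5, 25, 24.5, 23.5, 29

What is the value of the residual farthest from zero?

e = -2.5

x=3: ŷ = 15 + 3 = 18; e = 17.5 − 18 = -0.5
x=8: ŷ = 15 + 8 = 23; e = 24.5 − 23 = 1.5
x=9: ŷ = 15 + 9 = 24; e = 25 − 24 = 1
x=10: ŷ = 15 + 10 = 25; e = 24.5 − 25 = -0.5
x=11: ŷ = 15 + 11 = 26; e = 23.5 − 26 = -2.5
x=13: ŷ = 15 + 13 = 28; e = 29 − 28 = 1
Largest |e| is 2.5 at x = 11, residual -2.5.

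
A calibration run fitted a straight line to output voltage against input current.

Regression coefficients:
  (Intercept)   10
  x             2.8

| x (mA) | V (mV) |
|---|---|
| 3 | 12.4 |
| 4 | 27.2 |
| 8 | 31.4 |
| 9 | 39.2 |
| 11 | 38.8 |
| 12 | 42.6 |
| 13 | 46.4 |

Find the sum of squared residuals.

x=3: ŷ = 10 + 2.8·3 = 18.4; r = 12.4 − 18.4 = -6
x=4: ŷ = 10 + 2.8·4 = 21.2; r = 27.2 − 21.2 = 6
x=8: ŷ = 10 + 2.8·8 = 32.4; r = 31.4 − 32.4 = -1
x=9: ŷ = 10 + 2.8·9 = 35.2; r = 39.2 − 35.2 = 4
x=11: ŷ = 10 + 2.8·11 = 40.8; r = 38.8 − 40.8 = -2
x=12: ŷ = 10 + 2.8·12 = 43.6; r = 42.6 − 43.6 = -1
x=13: ŷ = 10 + 2.8·13 = 46.4; r = 46.4 − 46.4 = 0
SSE = 36 + 36 + 1 + 16 + 4 + 1 + 0 = 94

SSE = 94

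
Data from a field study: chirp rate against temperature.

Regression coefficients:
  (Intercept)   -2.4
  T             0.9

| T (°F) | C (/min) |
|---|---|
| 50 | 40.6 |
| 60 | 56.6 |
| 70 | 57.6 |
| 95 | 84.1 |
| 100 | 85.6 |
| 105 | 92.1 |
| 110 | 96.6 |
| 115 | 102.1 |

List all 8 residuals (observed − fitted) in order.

T=50: ŷ = -2.4 + 0.9·50 = 42.6; r = 40.6 − 42.6 = -2
T=60: ŷ = -2.4 + 0.9·60 = 51.6; r = 56.6 − 51.6 = 5
T=70: ŷ = -2.4 + 0.9·70 = 60.6; r = 57.6 − 60.6 = -3
T=95: ŷ = -2.4 + 0.9·95 = 83.1; r = 84.1 − 83.1 = 1
T=100: ŷ = -2.4 + 0.9·100 = 87.6; r = 85.6 − 87.6 = -2
T=105: ŷ = -2.4 + 0.9·105 = 92.1; r = 92.1 − 92.1 = 0
T=110: ŷ = -2.4 + 0.9·110 = 96.6; r = 96.6 − 96.6 = 0
T=115: ŷ = -2.4 + 0.9·115 = 101.1; r = 102.1 − 101.1 = 1

-2, 5, -3, 1, -2, 0, 0, 1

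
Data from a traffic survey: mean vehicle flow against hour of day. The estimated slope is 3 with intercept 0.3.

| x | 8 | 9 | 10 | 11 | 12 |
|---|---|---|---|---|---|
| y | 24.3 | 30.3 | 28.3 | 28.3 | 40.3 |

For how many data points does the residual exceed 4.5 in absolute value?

x=8: ŷ = 0.3 + 3·8 = 24.3; r = 24.3 − 24.3 = 0
x=9: ŷ = 0.3 + 3·9 = 27.3; r = 30.3 − 27.3 = 3
x=10: ŷ = 0.3 + 3·10 = 30.3; r = 28.3 − 30.3 = -2
x=11: ŷ = 0.3 + 3·11 = 33.3; r = 28.3 − 33.3 = -5
x=12: ŷ = 0.3 + 3·12 = 36.3; r = 40.3 − 36.3 = 4
|r| > 4.5: x=11 (|r|=5) → 1

1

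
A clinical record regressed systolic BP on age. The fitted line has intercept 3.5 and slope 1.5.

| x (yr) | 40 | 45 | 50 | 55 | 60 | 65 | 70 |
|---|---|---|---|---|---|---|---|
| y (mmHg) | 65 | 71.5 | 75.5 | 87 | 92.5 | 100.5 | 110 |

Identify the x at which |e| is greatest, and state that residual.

x = 50, e = -3

x=40: ŷ = 3.5 + 1.5·40 = 63.5; e = 65 − 63.5 = 1.5
x=45: ŷ = 3.5 + 1.5·45 = 71; e = 71.5 − 71 = 0.5
x=50: ŷ = 3.5 + 1.5·50 = 78.5; e = 75.5 − 78.5 = -3
x=55: ŷ = 3.5 + 1.5·55 = 86; e = 87 − 86 = 1
x=60: ŷ = 3.5 + 1.5·60 = 93.5; e = 92.5 − 93.5 = -1
x=65: ŷ = 3.5 + 1.5·65 = 101; e = 100.5 − 101 = -0.5
x=70: ŷ = 3.5 + 1.5·70 = 108.5; e = 110 − 108.5 = 1.5
Largest |e| is 3 at x = 50, residual -3.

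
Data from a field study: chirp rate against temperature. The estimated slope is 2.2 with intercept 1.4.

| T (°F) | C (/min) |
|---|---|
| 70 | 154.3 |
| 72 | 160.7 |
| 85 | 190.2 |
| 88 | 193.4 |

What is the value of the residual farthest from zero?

r = 1.8

T=70: Ĉ = 1.4 + 2.2·70 = 155.4; r = 154.3 − 155.4 = -1.1
T=72: Ĉ = 1.4 + 2.2·72 = 159.8; r = 160.7 − 159.8 = 0.9
T=85: Ĉ = 1.4 + 2.2·85 = 188.4; r = 190.2 − 188.4 = 1.8
T=88: Ĉ = 1.4 + 2.2·88 = 195; r = 193.4 − 195 = -1.6
Largest |r| is 1.8 at T = 85, residual 1.8.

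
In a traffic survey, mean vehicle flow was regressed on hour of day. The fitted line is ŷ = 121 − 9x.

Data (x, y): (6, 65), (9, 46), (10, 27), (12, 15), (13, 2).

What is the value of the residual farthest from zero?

e = 6

x=6: ŷ = 121 − 9·6 = 67; e = 65 − 67 = -2
x=9: ŷ = 121 − 9·9 = 40; e = 46 − 40 = 6
x=10: ŷ = 121 − 9·10 = 31; e = 27 − 31 = -4
x=12: ŷ = 121 − 9·12 = 13; e = 15 − 13 = 2
x=13: ŷ = 121 − 9·13 = 4; e = 2 − 4 = -2
Largest |e| is 6 at x = 9, residual 6.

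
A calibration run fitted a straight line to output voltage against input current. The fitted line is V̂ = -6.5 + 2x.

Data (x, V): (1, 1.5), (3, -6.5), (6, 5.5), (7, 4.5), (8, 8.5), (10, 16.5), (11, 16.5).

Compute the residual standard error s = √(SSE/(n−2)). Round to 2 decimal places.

s = 4.29

x=1: V̂ = -6.5 + 2·1 = -4.5; r = 1.5 − (-4.5) = 6
x=3: V̂ = -6.5 + 2·3 = -0.5; r = -6.5 − (-0.5) = -6
x=6: V̂ = -6.5 + 2·6 = 5.5; r = 5.5 − 5.5 = 0
x=7: V̂ = -6.5 + 2·7 = 7.5; r = 4.5 − 7.5 = -3
x=8: V̂ = -6.5 + 2·8 = 9.5; r = 8.5 − 9.5 = -1
x=10: V̂ = -6.5 + 2·10 = 13.5; r = 16.5 − 13.5 = 3
x=11: V̂ = -6.5 + 2·11 = 15.5; r = 16.5 − 15.5 = 1
SSE = 36 + 36 + 0 + 9 + 1 + 9 + 1 = 92
s = √(92/5) = √18.4 ≈ 4.29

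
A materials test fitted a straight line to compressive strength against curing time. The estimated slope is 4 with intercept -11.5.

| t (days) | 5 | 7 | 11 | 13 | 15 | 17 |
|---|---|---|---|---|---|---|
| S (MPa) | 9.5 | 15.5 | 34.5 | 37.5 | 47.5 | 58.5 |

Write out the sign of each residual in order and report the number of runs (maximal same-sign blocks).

t=5: Ŝ = -11.5 + 4·5 = 8.5; r = 9.5 − 8.5 = 1
t=7: Ŝ = -11.5 + 4·7 = 16.5; r = 15.5 − 16.5 = -1
t=11: Ŝ = -11.5 + 4·11 = 32.5; r = 34.5 − 32.5 = 2
t=13: Ŝ = -11.5 + 4·13 = 40.5; r = 37.5 − 40.5 = -3
t=15: Ŝ = -11.5 + 4·15 = 48.5; r = 47.5 − 48.5 = -1
t=17: Ŝ = -11.5 + 4·17 = 56.5; r = 58.5 − 56.5 = 2
Signs: + − + − − +
Runs: +×1, −×1, +×1, −×2, +×1 → 5

5 runs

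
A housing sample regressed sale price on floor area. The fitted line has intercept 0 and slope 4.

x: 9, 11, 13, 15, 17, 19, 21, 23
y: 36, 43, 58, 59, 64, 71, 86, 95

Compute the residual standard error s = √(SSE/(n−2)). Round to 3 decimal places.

x=9: ŷ = 4·9 = 36; e = 36 − 36 = 0
x=11: ŷ = 4·11 = 44; e = 43 − 44 = -1
x=13: ŷ = 4·13 = 52; e = 58 − 52 = 6
x=15: ŷ = 4·15 = 60; e = 59 − 60 = -1
x=17: ŷ = 4·17 = 68; e = 64 − 68 = -4
x=19: ŷ = 4·19 = 76; e = 71 − 76 = -5
x=21: ŷ = 4·21 = 84; e = 86 − 84 = 2
x=23: ŷ = 4·23 = 92; e = 95 − 92 = 3
SSE = 0 + 1 + 36 + 1 + 16 + 25 + 4 + 9 = 92
s = √(92/6) = √15.3333 ≈ 3.916

s = 3.916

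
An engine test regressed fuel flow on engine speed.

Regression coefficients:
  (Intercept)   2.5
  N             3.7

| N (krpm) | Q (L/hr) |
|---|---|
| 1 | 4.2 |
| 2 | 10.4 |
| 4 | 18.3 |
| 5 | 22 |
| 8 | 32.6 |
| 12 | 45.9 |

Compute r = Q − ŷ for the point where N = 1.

ŷ = 2.5 + 3.7·1 = 6.2
r = 4.2 − 6.2 = -2

r = -2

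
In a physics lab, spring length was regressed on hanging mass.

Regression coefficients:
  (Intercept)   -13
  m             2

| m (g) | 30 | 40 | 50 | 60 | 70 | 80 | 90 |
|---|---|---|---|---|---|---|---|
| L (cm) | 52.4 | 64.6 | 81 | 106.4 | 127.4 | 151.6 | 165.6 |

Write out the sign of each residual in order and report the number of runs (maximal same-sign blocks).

4 runs

m=30: L̂ = -13 + 2·30 = 47; e = 52.4 − 47 = 5.4
m=40: L̂ = -13 + 2·40 = 67; e = 64.6 − 67 = -2.4
m=50: L̂ = -13 + 2·50 = 87; e = 81 − 87 = -6
m=60: L̂ = -13 + 2·60 = 107; e = 106.4 − 107 = -0.6
m=70: L̂ = -13 + 2·70 = 127; e = 127.4 − 127 = 0.4
m=80: L̂ = -13 + 2·80 = 147; e = 151.6 − 147 = 4.6
m=90: L̂ = -13 + 2·90 = 167; e = 165.6 − 167 = -1.4
Signs: + − − − + + −
Runs: +×1, −×3, +×2, −×1 → 4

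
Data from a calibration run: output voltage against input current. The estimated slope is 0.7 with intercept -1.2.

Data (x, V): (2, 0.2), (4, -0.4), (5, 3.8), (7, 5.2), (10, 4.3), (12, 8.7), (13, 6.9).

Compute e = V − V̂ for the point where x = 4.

e = -2

V̂ = -1.2 + 0.7·4 = 1.6
e = -0.4 − 1.6 = -2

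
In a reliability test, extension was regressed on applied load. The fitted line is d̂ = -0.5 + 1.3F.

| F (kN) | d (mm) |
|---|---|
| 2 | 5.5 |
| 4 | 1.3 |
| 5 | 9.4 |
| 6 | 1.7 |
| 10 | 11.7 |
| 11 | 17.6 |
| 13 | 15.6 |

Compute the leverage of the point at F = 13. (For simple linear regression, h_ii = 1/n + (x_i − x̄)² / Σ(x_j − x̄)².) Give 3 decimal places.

h = 0.471

F̄ = (2 + 4 + 5 + 6 + 10 + 11 + 13)/7 = 7.28571
Σ(F − F̄)² = 27.9388 + 10.7959 + 5.22449 + 1.65306 + 7.36735 + 13.7959 + 32.6531 = 99.4286
h = 1/7 + (5.71429)²/99.4286 = 0.142857 + 0.328407 = 0.471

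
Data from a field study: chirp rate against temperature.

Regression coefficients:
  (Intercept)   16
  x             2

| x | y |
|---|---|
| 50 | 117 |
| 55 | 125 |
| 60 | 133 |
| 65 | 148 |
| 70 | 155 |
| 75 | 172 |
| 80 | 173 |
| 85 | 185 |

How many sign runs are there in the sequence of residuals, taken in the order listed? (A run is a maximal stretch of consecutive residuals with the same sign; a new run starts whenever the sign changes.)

6 runs

x=50: ŷ = 16 + 2·50 = 116; r = 117 − 116 = 1
x=55: ŷ = 16 + 2·55 = 126; r = 125 − 126 = -1
x=60: ŷ = 16 + 2·60 = 136; r = 133 − 136 = -3
x=65: ŷ = 16 + 2·65 = 146; r = 148 − 146 = 2
x=70: ŷ = 16 + 2·70 = 156; r = 155 − 156 = -1
x=75: ŷ = 16 + 2·75 = 166; r = 172 − 166 = 6
x=80: ŷ = 16 + 2·80 = 176; r = 173 − 176 = -3
x=85: ŷ = 16 + 2·85 = 186; r = 185 − 186 = -1
Signs: + − − + − + − −
Runs: +×1, −×2, +×1, −×1, +×1, −×2 → 6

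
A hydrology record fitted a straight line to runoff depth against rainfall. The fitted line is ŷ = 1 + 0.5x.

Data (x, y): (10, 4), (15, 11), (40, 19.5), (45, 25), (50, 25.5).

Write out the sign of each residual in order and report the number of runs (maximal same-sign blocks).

5 runs

x=10: ŷ = 1 + 0.5·10 = 6; e = 4 − 6 = -2
x=15: ŷ = 1 + 0.5·15 = 8.5; e = 11 − 8.5 = 2.5
x=40: ŷ = 1 + 0.5·40 = 21; e = 19.5 − 21 = -1.5
x=45: ŷ = 1 + 0.5·45 = 23.5; e = 25 − 23.5 = 1.5
x=50: ŷ = 1 + 0.5·50 = 26; e = 25.5 − 26 = -0.5
Signs: − + − + −
Runs: −×1, +×1, −×1, +×1, −×1 → 5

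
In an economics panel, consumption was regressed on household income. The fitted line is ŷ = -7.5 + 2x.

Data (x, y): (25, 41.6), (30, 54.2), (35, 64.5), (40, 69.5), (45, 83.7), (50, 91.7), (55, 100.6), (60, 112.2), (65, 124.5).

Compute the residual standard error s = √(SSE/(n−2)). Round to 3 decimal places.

x=25: ŷ = -7.5 + 2·25 = 42.5; r = 41.6 − 42.5 = -0.9
x=30: ŷ = -7.5 + 2·30 = 52.5; r = 54.2 − 52.5 = 1.7
x=35: ŷ = -7.5 + 2·35 = 62.5; r = 64.5 − 62.5 = 2
x=40: ŷ = -7.5 + 2·40 = 72.5; r = 69.5 − 72.5 = -3
x=45: ŷ = -7.5 + 2·45 = 82.5; r = 83.7 − 82.5 = 1.2
x=50: ŷ = -7.5 + 2·50 = 92.5; r = 91.7 − 92.5 = -0.8
x=55: ŷ = -7.5 + 2·55 = 102.5; r = 100.6 − 102.5 = -1.9
x=60: ŷ = -7.5 + 2·60 = 112.5; r = 112.2 − 112.5 = -0.3
x=65: ŷ = -7.5 + 2·65 = 122.5; r = 124.5 − 122.5 = 2
SSE = 0.81 + 2.89 + 4 + 9 + 1.44 + 0.64 + 3.61 + 0.09 + 4 = 26.48
s = √(26.48/7) = √3.78286 ≈ 1.945

s = 1.945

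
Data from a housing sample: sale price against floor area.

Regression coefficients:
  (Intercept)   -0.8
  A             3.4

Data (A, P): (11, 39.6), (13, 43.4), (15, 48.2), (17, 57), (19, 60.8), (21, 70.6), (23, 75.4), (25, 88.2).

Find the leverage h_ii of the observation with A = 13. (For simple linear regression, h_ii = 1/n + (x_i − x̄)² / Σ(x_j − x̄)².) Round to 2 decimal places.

h = 0.27

Ā = (11 + 13 + 15 + 17 + 19 + 21 + 23 + 25)/8 = 18
Σ(A − Ā)² = 49 + 25 + 9 + 1 + 1 + 9 + 25 + 49 = 168
h = 1/8 + (-5)²/168 = 0.125 + 0.14881 = 0.27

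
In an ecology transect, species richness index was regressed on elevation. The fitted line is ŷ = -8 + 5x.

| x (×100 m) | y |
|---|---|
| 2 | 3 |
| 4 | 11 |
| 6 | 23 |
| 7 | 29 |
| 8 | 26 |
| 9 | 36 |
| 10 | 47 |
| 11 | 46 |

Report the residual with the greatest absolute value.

e = -6

x=2: ŷ = -8 + 5·2 = 2; e = 3 − 2 = 1
x=4: ŷ = -8 + 5·4 = 12; e = 11 − 12 = -1
x=6: ŷ = -8 + 5·6 = 22; e = 23 − 22 = 1
x=7: ŷ = -8 + 5·7 = 27; e = 29 − 27 = 2
x=8: ŷ = -8 + 5·8 = 32; e = 26 − 32 = -6
x=9: ŷ = -8 + 5·9 = 37; e = 36 − 37 = -1
x=10: ŷ = -8 + 5·10 = 42; e = 47 − 42 = 5
x=11: ŷ = -8 + 5·11 = 47; e = 46 − 47 = -1
Largest |e| is 6 at x = 8, residual -6.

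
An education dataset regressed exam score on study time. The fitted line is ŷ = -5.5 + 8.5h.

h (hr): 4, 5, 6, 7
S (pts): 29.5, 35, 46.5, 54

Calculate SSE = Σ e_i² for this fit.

SSE = 6

h=4: ŷ = -5.5 + 8.5·4 = 28.5; e = 29.5 − 28.5 = 1
h=5: ŷ = -5.5 + 8.5·5 = 37; e = 35 − 37 = -2
h=6: ŷ = -5.5 + 8.5·6 = 45.5; e = 46.5 − 45.5 = 1
h=7: ŷ = -5.5 + 8.5·7 = 54; e = 54 − 54 = 0
SSE = 1 + 4 + 1 + 0 = 6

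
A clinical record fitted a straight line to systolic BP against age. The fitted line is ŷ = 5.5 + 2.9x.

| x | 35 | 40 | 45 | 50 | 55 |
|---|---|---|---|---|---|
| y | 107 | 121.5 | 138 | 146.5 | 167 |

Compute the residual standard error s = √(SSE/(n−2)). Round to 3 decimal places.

x=35: ŷ = 5.5 + 2.9·35 = 107; e = 107 − 107 = 0
x=40: ŷ = 5.5 + 2.9·40 = 121.5; e = 121.5 − 121.5 = 0
x=45: ŷ = 5.5 + 2.9·45 = 136; e = 138 − 136 = 2
x=50: ŷ = 5.5 + 2.9·50 = 150.5; e = 146.5 − 150.5 = -4
x=55: ŷ = 5.5 + 2.9·55 = 165; e = 167 − 165 = 2
SSE = 0 + 0 + 4 + 16 + 4 = 24
s = √(24/3) = √8 ≈ 2.828

s = 2.828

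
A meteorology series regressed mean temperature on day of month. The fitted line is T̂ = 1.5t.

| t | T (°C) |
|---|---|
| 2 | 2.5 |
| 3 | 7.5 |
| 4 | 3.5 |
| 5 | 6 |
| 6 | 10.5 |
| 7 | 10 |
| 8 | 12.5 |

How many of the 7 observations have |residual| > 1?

t=2: T̂ = 1.5·2 = 3; e = 2.5 − 3 = -0.5
t=3: T̂ = 1.5·3 = 4.5; e = 7.5 − 4.5 = 3
t=4: T̂ = 1.5·4 = 6; e = 3.5 − 6 = -2.5
t=5: T̂ = 1.5·5 = 7.5; e = 6 − 7.5 = -1.5
t=6: T̂ = 1.5·6 = 9; e = 10.5 − 9 = 1.5
t=7: T̂ = 1.5·7 = 10.5; e = 10 − 10.5 = -0.5
t=8: T̂ = 1.5·8 = 12; e = 12.5 − 12 = 0.5
|e| > 1: t=3 (|e|=3), t=4 (|e|=2.5), t=5 (|e|=1.5), t=6 (|e|=1.5) → 4

4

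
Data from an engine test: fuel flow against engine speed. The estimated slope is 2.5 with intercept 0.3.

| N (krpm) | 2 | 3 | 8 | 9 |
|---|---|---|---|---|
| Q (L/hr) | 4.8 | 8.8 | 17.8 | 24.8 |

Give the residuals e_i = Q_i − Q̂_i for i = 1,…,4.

N=2: Q̂ = 0.3 + 2.5·2 = 5.3; e = 4.8 − 5.3 = -0.5
N=3: Q̂ = 0.3 + 2.5·3 = 7.8; e = 8.8 − 7.8 = 1
N=8: Q̂ = 0.3 + 2.5·8 = 20.3; e = 17.8 − 20.3 = -2.5
N=9: Q̂ = 0.3 + 2.5·9 = 22.8; e = 24.8 − 22.8 = 2

-0.5, 1, -2.5, 2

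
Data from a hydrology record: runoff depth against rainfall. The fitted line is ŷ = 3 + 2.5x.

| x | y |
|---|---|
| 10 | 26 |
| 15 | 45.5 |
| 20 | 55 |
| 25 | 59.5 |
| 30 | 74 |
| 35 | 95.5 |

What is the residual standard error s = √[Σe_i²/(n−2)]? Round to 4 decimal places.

x=10: ŷ = 3 + 2.5·10 = 28; e = 26 − 28 = -2
x=15: ŷ = 3 + 2.5·15 = 40.5; e = 45.5 − 40.5 = 5
x=20: ŷ = 3 + 2.5·20 = 53; e = 55 − 53 = 2
x=25: ŷ = 3 + 2.5·25 = 65.5; e = 59.5 − 65.5 = -6
x=30: ŷ = 3 + 2.5·30 = 78; e = 74 − 78 = -4
x=35: ŷ = 3 + 2.5·35 = 90.5; e = 95.5 − 90.5 = 5
SSE = 4 + 25 + 4 + 36 + 16 + 25 = 110
s = √(110/4) = √27.5 ≈ 5.2440

s = 5.2440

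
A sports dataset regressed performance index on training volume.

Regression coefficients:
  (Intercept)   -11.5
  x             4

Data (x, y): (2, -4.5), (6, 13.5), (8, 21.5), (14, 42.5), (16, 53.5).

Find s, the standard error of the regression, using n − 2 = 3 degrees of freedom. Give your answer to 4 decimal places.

s = 1.6330

x=2: ŷ = -11.5 + 4·2 = -3.5; e = -4.5 − (-3.5) = -1
x=6: ŷ = -11.5 + 4·6 = 12.5; e = 13.5 − 12.5 = 1
x=8: ŷ = -11.5 + 4·8 = 20.5; e = 21.5 − 20.5 = 1
x=14: ŷ = -11.5 + 4·14 = 44.5; e = 42.5 − 44.5 = -2
x=16: ŷ = -11.5 + 4·16 = 52.5; e = 53.5 − 52.5 = 1
SSE = 1 + 1 + 1 + 4 + 1 = 8
s = √(8/3) = √2.66667 ≈ 1.6330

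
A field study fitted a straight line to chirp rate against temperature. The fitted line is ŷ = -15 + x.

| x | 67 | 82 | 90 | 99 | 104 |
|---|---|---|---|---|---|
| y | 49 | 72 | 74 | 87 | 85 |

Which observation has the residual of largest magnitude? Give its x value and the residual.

x=67: ŷ = -15 + 67 = 52; e = 49 − 52 = -3
x=82: ŷ = -15 + 82 = 67; e = 72 − 67 = 5
x=90: ŷ = -15 + 90 = 75; e = 74 − 75 = -1
x=99: ŷ = -15 + 99 = 84; e = 87 − 84 = 3
x=104: ŷ = -15 + 104 = 89; e = 85 − 89 = -4
Largest |e| is 5 at x = 82, residual 5.

x = 82, e = 5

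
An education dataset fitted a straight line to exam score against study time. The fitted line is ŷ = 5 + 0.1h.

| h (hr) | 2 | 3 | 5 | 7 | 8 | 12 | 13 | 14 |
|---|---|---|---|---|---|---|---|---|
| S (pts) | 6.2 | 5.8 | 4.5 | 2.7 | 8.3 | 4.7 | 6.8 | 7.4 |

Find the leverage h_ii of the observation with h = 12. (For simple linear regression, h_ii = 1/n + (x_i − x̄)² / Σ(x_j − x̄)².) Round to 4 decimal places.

h̄ = (2 + 3 + 5 + 7 + 8 + 12 + 13 + 14)/8 = 8
Σ(h − h̄)² = 36 + 25 + 9 + 1 + 0 + 16 + 25 + 36 = 148
h = 1/8 + (4)²/148 = 0.125 + 0.108108 = 0.2331

h = 0.2331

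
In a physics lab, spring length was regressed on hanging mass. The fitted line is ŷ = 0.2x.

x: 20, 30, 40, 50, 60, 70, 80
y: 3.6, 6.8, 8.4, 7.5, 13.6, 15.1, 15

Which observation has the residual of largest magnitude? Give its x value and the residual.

x=20: ŷ = 0.2·20 = 4; e = 3.6 − 4 = -0.4
x=30: ŷ = 0.2·30 = 6; e = 6.8 − 6 = 0.8
x=40: ŷ = 0.2·40 = 8; e = 8.4 − 8 = 0.4
x=50: ŷ = 0.2·50 = 10; e = 7.5 − 10 = -2.5
x=60: ŷ = 0.2·60 = 12; e = 13.6 − 12 = 1.6
x=70: ŷ = 0.2·70 = 14; e = 15.1 − 14 = 1.1
x=80: ŷ = 0.2·80 = 16; e = 15 − 16 = -1
Largest |e| is 2.5 at x = 50, residual -2.5.

x = 50, e = -2.5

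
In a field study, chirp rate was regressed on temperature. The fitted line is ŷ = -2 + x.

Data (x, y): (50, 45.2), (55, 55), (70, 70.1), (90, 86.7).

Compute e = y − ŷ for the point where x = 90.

ŷ = -2 + 90 = 88
e = 86.7 − 88 = -1.3

e = -1.3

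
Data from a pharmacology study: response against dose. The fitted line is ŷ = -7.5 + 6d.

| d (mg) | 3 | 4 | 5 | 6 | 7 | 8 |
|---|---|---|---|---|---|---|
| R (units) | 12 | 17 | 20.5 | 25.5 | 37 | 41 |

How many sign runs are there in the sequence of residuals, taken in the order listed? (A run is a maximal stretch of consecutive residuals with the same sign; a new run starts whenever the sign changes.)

d=3: ŷ = -7.5 + 6·3 = 10.5; e = 12 − 10.5 = 1.5
d=4: ŷ = -7.5 + 6·4 = 16.5; e = 17 − 16.5 = 0.5
d=5: ŷ = -7.5 + 6·5 = 22.5; e = 20.5 − 22.5 = -2
d=6: ŷ = -7.5 + 6·6 = 28.5; e = 25.5 − 28.5 = -3
d=7: ŷ = -7.5 + 6·7 = 34.5; e = 37 − 34.5 = 2.5
d=8: ŷ = -7.5 + 6·8 = 40.5; e = 41 − 40.5 = 0.5
Signs: + + − − + +
Runs: +×2, −×2, +×2 → 3

3 runs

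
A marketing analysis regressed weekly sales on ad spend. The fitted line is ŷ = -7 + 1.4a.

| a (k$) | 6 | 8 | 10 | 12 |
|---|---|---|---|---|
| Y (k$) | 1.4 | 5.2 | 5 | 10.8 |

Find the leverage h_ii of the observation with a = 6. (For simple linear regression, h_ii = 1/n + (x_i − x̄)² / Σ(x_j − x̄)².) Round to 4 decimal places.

ā = (6 + 8 + 10 + 12)/4 = 9
Σ(a − ā)² = 9 + 1 + 1 + 9 = 20
h = 1/4 + (-3)²/20 = 0.25 + 0.45 = 0.7000

h = 0.7000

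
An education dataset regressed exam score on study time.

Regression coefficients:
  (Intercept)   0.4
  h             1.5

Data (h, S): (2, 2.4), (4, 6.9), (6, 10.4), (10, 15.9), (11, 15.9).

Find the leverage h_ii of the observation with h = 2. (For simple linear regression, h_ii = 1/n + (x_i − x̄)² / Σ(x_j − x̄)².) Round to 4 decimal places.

h = 0.5574

h̄ = (2 + 4 + 6 + 10 + 11)/5 = 6.6
Σ(h − h̄)² = 21.16 + 6.76 + 0.36 + 11.56 + 19.36 = 59.2
h = 1/5 + (-4.6)²/59.2 = 0.2 + 0.357432 = 0.5574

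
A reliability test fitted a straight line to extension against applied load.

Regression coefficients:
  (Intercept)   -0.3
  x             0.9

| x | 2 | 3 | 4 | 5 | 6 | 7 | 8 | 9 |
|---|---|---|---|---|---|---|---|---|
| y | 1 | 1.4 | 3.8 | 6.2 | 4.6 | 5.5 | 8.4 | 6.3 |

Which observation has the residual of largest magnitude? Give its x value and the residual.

x = 5, r = 2

x=2: ŷ = -0.3 + 0.9·2 = 1.5; r = 1 − 1.5 = -0.5
x=3: ŷ = -0.3 + 0.9·3 = 2.4; r = 1.4 − 2.4 = -1
x=4: ŷ = -0.3 + 0.9·4 = 3.3; r = 3.8 − 3.3 = 0.5
x=5: ŷ = -0.3 + 0.9·5 = 4.2; r = 6.2 − 4.2 = 2
x=6: ŷ = -0.3 + 0.9·6 = 5.1; r = 4.6 − 5.1 = -0.5
x=7: ŷ = -0.3 + 0.9·7 = 6; r = 5.5 − 6 = -0.5
x=8: ŷ = -0.3 + 0.9·8 = 6.9; r = 8.4 − 6.9 = 1.5
x=9: ŷ = -0.3 + 0.9·9 = 7.8; r = 6.3 − 7.8 = -1.5
Largest |r| is 2 at x = 5, residual 2.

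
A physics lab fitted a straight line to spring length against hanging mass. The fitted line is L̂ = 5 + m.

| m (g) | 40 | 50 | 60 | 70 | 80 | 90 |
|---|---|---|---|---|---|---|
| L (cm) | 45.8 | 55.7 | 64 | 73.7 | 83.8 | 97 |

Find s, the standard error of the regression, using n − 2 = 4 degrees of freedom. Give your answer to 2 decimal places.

s = 1.52

m=40: L̂ = 5 + 40 = 45; r = 45.8 − 45 = 0.8
m=50: L̂ = 5 + 50 = 55; r = 55.7 − 55 = 0.7
m=60: L̂ = 5 + 60 = 65; r = 64 − 65 = -1
m=70: L̂ = 5 + 70 = 75; r = 73.7 − 75 = -1.3
m=80: L̂ = 5 + 80 = 85; r = 83.8 − 85 = -1.2
m=90: L̂ = 5 + 90 = 95; r = 97 − 95 = 2
SSE = 0.64 + 0.49 + 1 + 1.69 + 1.44 + 4 = 9.26
s = √(9.26/4) = √2.315 ≈ 1.52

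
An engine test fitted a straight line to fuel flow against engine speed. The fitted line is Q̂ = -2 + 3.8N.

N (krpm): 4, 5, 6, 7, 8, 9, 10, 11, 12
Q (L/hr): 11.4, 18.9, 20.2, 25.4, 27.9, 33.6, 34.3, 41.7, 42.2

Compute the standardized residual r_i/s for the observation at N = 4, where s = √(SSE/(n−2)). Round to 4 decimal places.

N=4: Q̂ = -2 + 3.8·4 = 13.2; r = 11.4 − 13.2 = -1.8
N=5: Q̂ = -2 + 3.8·5 = 17; r = 18.9 − 17 = 1.9
N=6: Q̂ = -2 + 3.8·6 = 20.8; r = 20.2 − 20.8 = -0.6
N=7: Q̂ = -2 + 3.8·7 = 24.6; r = 25.4 − 24.6 = 0.8
N=8: Q̂ = -2 + 3.8·8 = 28.4; r = 27.9 − 28.4 = -0.5
N=9: Q̂ = -2 + 3.8·9 = 32.2; r = 33.6 − 32.2 = 1.4
N=10: Q̂ = -2 + 3.8·10 = 36; r = 34.3 − 36 = -1.7
N=11: Q̂ = -2 + 3.8·11 = 39.8; r = 41.7 − 39.8 = 1.9
N=12: Q̂ = -2 + 3.8·12 = 43.6; r = 42.2 − 43.6 = -1.4
SSE = 3.24 + 3.61 + 0.36 + 0.64 + 0.25 + 1.96 + 2.89 + 3.61 + 1.96 = 18.52
s = √(18.52/7) = 1.62657
r/s = -1.8 / 1.62657 = -1.1066

-1.1066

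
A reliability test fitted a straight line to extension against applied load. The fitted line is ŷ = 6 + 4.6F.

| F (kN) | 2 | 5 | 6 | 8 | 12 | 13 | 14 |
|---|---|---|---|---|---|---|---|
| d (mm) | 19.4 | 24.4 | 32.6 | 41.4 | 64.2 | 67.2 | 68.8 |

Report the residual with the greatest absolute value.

F=2: ŷ = 6 + 4.6·2 = 15.2; r = 19.4 − 15.2 = 4.2
F=5: ŷ = 6 + 4.6·5 = 29; r = 24.4 − 29 = -4.6
F=6: ŷ = 6 + 4.6·6 = 33.6; r = 32.6 − 33.6 = -1
F=8: ŷ = 6 + 4.6·8 = 42.8; r = 41.4 − 42.8 = -1.4
F=12: ŷ = 6 + 4.6·12 = 61.2; r = 64.2 − 61.2 = 3
F=13: ŷ = 6 + 4.6·13 = 65.8; r = 67.2 − 65.8 = 1.4
F=14: ŷ = 6 + 4.6·14 = 70.4; r = 68.8 − 70.4 = -1.6
Largest |r| is 4.6 at F = 5, residual -4.6.

r = -4.6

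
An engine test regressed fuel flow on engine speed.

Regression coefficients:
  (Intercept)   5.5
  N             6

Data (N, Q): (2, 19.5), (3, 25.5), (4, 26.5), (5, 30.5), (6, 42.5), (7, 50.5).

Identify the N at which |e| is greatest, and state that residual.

N=2: ŷ = 5.5 + 6·2 = 17.5; e = 19.5 − 17.5 = 2
N=3: ŷ = 5.5 + 6·3 = 23.5; e = 25.5 − 23.5 = 2
N=4: ŷ = 5.5 + 6·4 = 29.5; e = 26.5 − 29.5 = -3
N=5: ŷ = 5.5 + 6·5 = 35.5; e = 30.5 − 35.5 = -5
N=6: ŷ = 5.5 + 6·6 = 41.5; e = 42.5 − 41.5 = 1
N=7: ŷ = 5.5 + 6·7 = 47.5; e = 50.5 − 47.5 = 3
Largest |e| is 5 at N = 5, residual -5.

N = 5, e = -5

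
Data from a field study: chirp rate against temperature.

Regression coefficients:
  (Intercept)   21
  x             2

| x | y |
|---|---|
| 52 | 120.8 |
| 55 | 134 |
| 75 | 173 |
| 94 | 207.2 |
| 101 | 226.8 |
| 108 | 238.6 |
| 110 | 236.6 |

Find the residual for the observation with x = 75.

ŷ = 21 + 2·75 = 171
e = 173 − 171 = 2

e = 2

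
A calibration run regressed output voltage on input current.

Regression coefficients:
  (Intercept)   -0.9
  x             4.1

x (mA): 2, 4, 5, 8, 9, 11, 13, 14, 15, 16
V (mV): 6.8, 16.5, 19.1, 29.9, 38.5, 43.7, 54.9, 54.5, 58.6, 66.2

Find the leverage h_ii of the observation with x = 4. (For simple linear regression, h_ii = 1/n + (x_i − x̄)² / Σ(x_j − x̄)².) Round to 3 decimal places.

x̄ = (2 + 4 + 5 + 8 + 9 + 11 + 13 + 14 + 15 + 16)/10 = 9.7
Σ(x − x̄)² = 59.29 + 32.49 + 22.09 + 2.89 + 0.49 + 1.69 + 10.89 + 18.49 + 28.09 + 39.69 = 216.1
h = 1/10 + (-5.7)²/216.1 = 0.1 + 0.150347 = 0.250

h = 0.250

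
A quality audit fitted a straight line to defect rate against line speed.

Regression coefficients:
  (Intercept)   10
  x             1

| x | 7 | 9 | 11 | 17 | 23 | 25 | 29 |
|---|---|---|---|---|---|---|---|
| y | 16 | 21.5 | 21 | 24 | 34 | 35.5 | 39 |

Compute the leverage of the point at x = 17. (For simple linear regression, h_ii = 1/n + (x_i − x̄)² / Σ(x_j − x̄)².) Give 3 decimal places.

h = 0.143

x̄ = (7 + 9 + 11 + 17 + 23 + 25 + 29)/7 = 17.2857
Σ(x − x̄)² = 105.796 + 68.6531 + 39.5102 + 0.0816327 + 32.6531 + 59.5102 + 137.224 = 443.429
h = 1/7 + (-0.285714)²/443.429 = 0.142857 + 0.000184094 = 0.143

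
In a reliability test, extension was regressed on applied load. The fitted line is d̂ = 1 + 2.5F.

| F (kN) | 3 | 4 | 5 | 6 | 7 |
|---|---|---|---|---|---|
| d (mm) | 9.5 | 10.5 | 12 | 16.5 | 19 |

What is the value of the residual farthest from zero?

F=3: d̂ = 1 + 2.5·3 = 8.5; r = 9.5 − 8.5 = 1
F=4: d̂ = 1 + 2.5·4 = 11; r = 10.5 − 11 = -0.5
F=5: d̂ = 1 + 2.5·5 = 13.5; r = 12 − 13.5 = -1.5
F=6: d̂ = 1 + 2.5·6 = 16; r = 16.5 − 16 = 0.5
F=7: d̂ = 1 + 2.5·7 = 18.5; r = 19 − 18.5 = 0.5
Largest |r| is 1.5 at F = 5, residual -1.5.

r = -1.5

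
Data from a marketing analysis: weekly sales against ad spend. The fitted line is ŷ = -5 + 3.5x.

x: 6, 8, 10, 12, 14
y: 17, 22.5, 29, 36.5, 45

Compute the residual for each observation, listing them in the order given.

1, -0.5, -1, -0.5, 1

x=6: ŷ = -5 + 3.5·6 = 16; r = 17 − 16 = 1
x=8: ŷ = -5 + 3.5·8 = 23; r = 22.5 − 23 = -0.5
x=10: ŷ = -5 + 3.5·10 = 30; r = 29 − 30 = -1
x=12: ŷ = -5 + 3.5·12 = 37; r = 36.5 − 37 = -0.5
x=14: ŷ = -5 + 3.5·14 = 44; r = 45 − 44 = 1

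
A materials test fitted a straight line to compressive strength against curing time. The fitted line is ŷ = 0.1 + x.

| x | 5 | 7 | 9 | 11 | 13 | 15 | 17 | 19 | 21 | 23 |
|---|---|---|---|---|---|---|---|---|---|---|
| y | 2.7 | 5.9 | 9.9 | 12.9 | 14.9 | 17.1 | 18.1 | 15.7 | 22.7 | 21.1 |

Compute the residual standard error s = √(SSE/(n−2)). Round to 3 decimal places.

x=5: ŷ = 0.1 + 5 = 5.1; e = 2.7 − 5.1 = -2.4
x=7: ŷ = 0.1 + 7 = 7.1; e = 5.9 − 7.1 = -1.2
x=9: ŷ = 0.1 + 9 = 9.1; e = 9.9 − 9.1 = 0.8
x=11: ŷ = 0.1 + 11 = 11.1; e = 12.9 − 11.1 = 1.8
x=13: ŷ = 0.1 + 13 = 13.1; e = 14.9 − 13.1 = 1.8
x=15: ŷ = 0.1 + 15 = 15.1; e = 17.1 − 15.1 = 2
x=17: ŷ = 0.1 + 17 = 17.1; e = 18.1 − 17.1 = 1
x=19: ŷ = 0.1 + 19 = 19.1; e = 15.7 − 19.1 = -3.4
x=21: ŷ = 0.1 + 21 = 21.1; e = 22.7 − 21.1 = 1.6
x=23: ŷ = 0.1 + 23 = 23.1; e = 21.1 − 23.1 = -2
SSE = 5.76 + 1.44 + 0.64 + 3.24 + 3.24 + 4 + 1 + 11.56 + 2.56 + 4 = 37.44
s = √(37.44/8) = √4.68 ≈ 2.163

s = 2.163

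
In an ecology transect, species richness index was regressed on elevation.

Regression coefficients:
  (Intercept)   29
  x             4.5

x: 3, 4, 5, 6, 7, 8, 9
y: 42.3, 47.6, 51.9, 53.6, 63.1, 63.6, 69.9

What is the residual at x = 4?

r = 0.6

ŷ = 29 + 4.5·4 = 47
r = 47.6 − 47 = 0.6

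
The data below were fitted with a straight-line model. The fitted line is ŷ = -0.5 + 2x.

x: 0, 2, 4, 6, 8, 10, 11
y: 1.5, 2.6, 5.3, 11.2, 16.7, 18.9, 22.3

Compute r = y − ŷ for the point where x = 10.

ŷ = -0.5 + 2·10 = 19.5
r = 18.9 − 19.5 = -0.6

r = -0.6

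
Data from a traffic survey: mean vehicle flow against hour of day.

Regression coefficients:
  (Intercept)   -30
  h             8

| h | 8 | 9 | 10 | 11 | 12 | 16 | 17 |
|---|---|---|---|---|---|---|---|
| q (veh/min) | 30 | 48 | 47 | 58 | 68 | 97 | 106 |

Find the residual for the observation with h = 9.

e = 6

q̂ = -30 + 8·9 = 42
e = 48 − 42 = 6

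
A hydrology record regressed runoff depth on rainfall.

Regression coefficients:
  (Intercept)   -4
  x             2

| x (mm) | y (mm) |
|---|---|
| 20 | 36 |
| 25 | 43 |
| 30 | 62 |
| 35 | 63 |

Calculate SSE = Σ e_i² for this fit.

SSE = 54

x=20: ŷ = -4 + 2·20 = 36; e = 36 − 36 = 0
x=25: ŷ = -4 + 2·25 = 46; e = 43 − 46 = -3
x=30: ŷ = -4 + 2·30 = 56; e = 62 − 56 = 6
x=35: ŷ = -4 + 2·35 = 66; e = 63 − 66 = -3
SSE = 0 + 9 + 36 + 9 = 54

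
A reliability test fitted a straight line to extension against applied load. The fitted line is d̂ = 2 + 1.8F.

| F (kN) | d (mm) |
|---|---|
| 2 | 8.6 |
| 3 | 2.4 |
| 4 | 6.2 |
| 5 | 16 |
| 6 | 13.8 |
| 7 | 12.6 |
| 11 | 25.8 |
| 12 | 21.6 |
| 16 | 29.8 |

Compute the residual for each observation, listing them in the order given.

3, -5, -3, 5, 1, -2, 4, -2, -1

F=2: d̂ = 2 + 1.8·2 = 5.6; e = 8.6 − 5.6 = 3
F=3: d̂ = 2 + 1.8·3 = 7.4; e = 2.4 − 7.4 = -5
F=4: d̂ = 2 + 1.8·4 = 9.2; e = 6.2 − 9.2 = -3
F=5: d̂ = 2 + 1.8·5 = 11; e = 16 − 11 = 5
F=6: d̂ = 2 + 1.8·6 = 12.8; e = 13.8 − 12.8 = 1
F=7: d̂ = 2 + 1.8·7 = 14.6; e = 12.6 − 14.6 = -2
F=11: d̂ = 2 + 1.8·11 = 21.8; e = 25.8 − 21.8 = 4
F=12: d̂ = 2 + 1.8·12 = 23.6; e = 21.6 − 23.6 = -2
F=16: d̂ = 2 + 1.8·16 = 30.8; e = 29.8 − 30.8 = -1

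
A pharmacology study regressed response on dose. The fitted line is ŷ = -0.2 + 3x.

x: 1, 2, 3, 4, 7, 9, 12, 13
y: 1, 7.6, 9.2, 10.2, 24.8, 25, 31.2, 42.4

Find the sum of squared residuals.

x=1: ŷ = -0.2 + 3·1 = 2.8; e = 1 − 2.8 = -1.8
x=2: ŷ = -0.2 + 3·2 = 5.8; e = 7.6 − 5.8 = 1.8
x=3: ŷ = -0.2 + 3·3 = 8.8; e = 9.2 − 8.8 = 0.4
x=4: ŷ = -0.2 + 3·4 = 11.8; e = 10.2 − 11.8 = -1.6
x=7: ŷ = -0.2 + 3·7 = 20.8; e = 24.8 − 20.8 = 4
x=9: ŷ = -0.2 + 3·9 = 26.8; e = 25 − 26.8 = -1.8
x=12: ŷ = -0.2 + 3·12 = 35.8; e = 31.2 − 35.8 = -4.6
x=13: ŷ = -0.2 + 3·13 = 38.8; e = 42.4 − 38.8 = 3.6
SSE = 3.24 + 3.24 + 0.16 + 2.56 + 16 + 3.24 + 21.16 + 12.96 = 62.56

SSE = 62.56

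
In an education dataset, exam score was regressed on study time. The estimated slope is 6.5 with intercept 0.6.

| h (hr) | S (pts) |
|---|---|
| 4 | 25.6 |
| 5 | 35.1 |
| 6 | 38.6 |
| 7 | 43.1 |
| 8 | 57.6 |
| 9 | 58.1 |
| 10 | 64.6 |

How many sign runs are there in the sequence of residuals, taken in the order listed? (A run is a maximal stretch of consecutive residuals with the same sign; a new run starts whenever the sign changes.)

5 runs

h=4: ŷ = 0.6 + 6.5·4 = 26.6; e = 25.6 − 26.6 = -1
h=5: ŷ = 0.6 + 6.5·5 = 33.1; e = 35.1 − 33.1 = 2
h=6: ŷ = 0.6 + 6.5·6 = 39.6; e = 38.6 − 39.6 = -1
h=7: ŷ = 0.6 + 6.5·7 = 46.1; e = 43.1 − 46.1 = -3
h=8: ŷ = 0.6 + 6.5·8 = 52.6; e = 57.6 − 52.6 = 5
h=9: ŷ = 0.6 + 6.5·9 = 59.1; e = 58.1 − 59.1 = -1
h=10: ŷ = 0.6 + 6.5·10 = 65.6; e = 64.6 − 65.6 = -1
Signs: − + − − + − −
Runs: −×1, +×1, −×2, +×1, −×2 → 5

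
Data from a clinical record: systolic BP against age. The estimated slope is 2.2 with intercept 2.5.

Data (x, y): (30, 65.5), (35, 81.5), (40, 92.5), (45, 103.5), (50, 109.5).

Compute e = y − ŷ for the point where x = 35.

ŷ = 2.5 + 2.2·35 = 79.5
e = 81.5 − 79.5 = 2

e = 2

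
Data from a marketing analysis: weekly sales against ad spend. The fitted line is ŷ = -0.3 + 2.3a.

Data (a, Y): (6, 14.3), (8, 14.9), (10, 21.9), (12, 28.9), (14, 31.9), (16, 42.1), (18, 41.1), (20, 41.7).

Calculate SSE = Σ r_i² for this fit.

SSE = 61.44

a=6: ŷ = -0.3 + 2.3·6 = 13.5; r = 14.3 − 13.5 = 0.8
a=8: ŷ = -0.3 + 2.3·8 = 18.1; r = 14.9 − 18.1 = -3.2
a=10: ŷ = -0.3 + 2.3·10 = 22.7; r = 21.9 − 22.7 = -0.8
a=12: ŷ = -0.3 + 2.3·12 = 27.3; r = 28.9 − 27.3 = 1.6
a=14: ŷ = -0.3 + 2.3·14 = 31.9; r = 31.9 − 31.9 = 0
a=16: ŷ = -0.3 + 2.3·16 = 36.5; r = 42.1 − 36.5 = 5.6
a=18: ŷ = -0.3 + 2.3·18 = 41.1; r = 41.1 − 41.1 = 0
a=20: ŷ = -0.3 + 2.3·20 = 45.7; r = 41.7 − 45.7 = -4
SSE = 0.64 + 10.24 + 0.64 + 2.56 + 0 + 31.36 + 0 + 16 = 61.44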